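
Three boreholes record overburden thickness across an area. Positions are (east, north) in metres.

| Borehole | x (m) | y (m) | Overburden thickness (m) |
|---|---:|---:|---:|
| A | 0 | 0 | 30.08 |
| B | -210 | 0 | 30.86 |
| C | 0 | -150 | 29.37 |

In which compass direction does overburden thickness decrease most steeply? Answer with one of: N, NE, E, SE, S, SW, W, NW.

SE

∂d/∂x = (30.86 − 30.08) / (-210 − 0) = -0.003714
∂d/∂y = (29.37 − 30.08) / (-150 − 0) = +0.004733
Steepest decrease is along −∇f = (+0.003714 E, -0.004733 N) → southeast.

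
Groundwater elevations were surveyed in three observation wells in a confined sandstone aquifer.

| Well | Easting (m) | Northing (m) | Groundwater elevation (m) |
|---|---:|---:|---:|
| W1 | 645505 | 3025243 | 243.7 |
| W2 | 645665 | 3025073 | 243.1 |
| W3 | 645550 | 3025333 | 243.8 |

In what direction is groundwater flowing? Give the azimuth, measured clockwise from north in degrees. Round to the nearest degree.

Three-point gradient (reference W1): Δ to W2 = (160, -170, -0.6), Δ to W3 = (45, 90, +0.1).
∂h/∂x = -0.001678, ∂h/∂y = +0.001950 (det = 22050).
Flow direction (−∇h) has components (+0.001678 E, -0.001950 N).
Azimuth = atan2(E, N) = atan2(+0.001678, -0.001950) = 139.3° ≈ 139°.

139°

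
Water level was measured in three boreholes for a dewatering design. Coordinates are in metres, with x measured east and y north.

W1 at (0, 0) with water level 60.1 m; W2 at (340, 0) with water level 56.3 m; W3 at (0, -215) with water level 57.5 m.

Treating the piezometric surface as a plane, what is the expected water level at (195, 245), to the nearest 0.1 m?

∂h/∂x = (56.3 − 60.1) / (340 − 0) = -0.01118
∂h/∂y = (57.5 − 60.1) / (-215 − 0) = +0.01209
h(195, 245) = 60.1 + (-0.01118)·(195) + (+0.01209)·(245) = 60.1 -2.179 +2.963 = 60.883 m.

60.9 m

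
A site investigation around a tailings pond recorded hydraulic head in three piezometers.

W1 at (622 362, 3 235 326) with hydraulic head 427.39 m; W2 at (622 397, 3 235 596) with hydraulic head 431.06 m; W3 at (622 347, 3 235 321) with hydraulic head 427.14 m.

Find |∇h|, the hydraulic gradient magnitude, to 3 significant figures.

0.0174

Taking W1 as reference: W2−W1 = (35, 270, +3.67); W3−W1 = (-15, -5, -0.25).
Solve a·Δx + b·Δy = Δh: det = 35·(-5) − (-15)·270 = 3875.
∂h/∂x = [(+3.67)·(-5) − (-0.25)·270] / 3875 = +0.01268
∂h/∂y = [35·(-0.25) − (-15)·(+3.67)] / 3875 = +0.01195
|∇h| = √(0.01268² + 0.01195²) = 0.01742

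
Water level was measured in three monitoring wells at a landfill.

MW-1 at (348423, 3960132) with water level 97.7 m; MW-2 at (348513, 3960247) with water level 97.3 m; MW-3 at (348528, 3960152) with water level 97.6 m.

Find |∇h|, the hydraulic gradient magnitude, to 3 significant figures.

0.00323

Taking MW-1 as reference: MW-2−MW-1 = (90, 115, -0.4); MW-3−MW-1 = (105, 20, -0.1).
Solve a·Δx + b·Δy = Δh: det = 90·20 − 105·115 = -10275.
∂h/∂x = [(-0.4)·20 − (-0.1)·115] / -10275 = -0.0003406
∂h/∂y = [90·(-0.1) − 105·(-0.4)] / -10275 = -0.003212
|∇h| = √(-0.0003406² + -0.003212²) = 0.00323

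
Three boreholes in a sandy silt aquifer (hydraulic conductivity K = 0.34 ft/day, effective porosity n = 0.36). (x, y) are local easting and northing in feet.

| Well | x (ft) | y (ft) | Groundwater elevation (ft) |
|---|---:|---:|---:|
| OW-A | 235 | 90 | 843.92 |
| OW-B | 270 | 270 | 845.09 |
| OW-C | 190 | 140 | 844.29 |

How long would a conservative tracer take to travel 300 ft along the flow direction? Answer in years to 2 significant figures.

130 years

Three-point gradient (reference OW-A): Δ to OW-B = (35, 180, +1.17), Δ to OW-C = (-45, 50, +0.37).
∂h/∂x = -0.0008223, ∂h/∂y = +0.006660 (det = 9850).
|∇h| = √(-0.0008223² + 0.006660²) = 0.006711
Seepage velocity v = K·i/n = 0.34 × 0.006711 / 0.36 = 0.006338 ft/day.
t = 300 / 0.006338 = 4.733e+04 days = 130 years.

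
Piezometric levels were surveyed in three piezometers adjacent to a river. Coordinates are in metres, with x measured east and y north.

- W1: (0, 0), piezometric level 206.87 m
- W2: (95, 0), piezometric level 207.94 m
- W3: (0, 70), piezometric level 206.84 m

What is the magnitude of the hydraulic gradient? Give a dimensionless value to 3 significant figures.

∂h/∂x = (207.94 − 206.87) / (95 − 0) = +0.01126
∂h/∂y = (206.84 − 206.87) / (70 − 0) = -0.0004286
|∇h| = √(0.01126² + -0.0004286²) = 0.01127

0.0113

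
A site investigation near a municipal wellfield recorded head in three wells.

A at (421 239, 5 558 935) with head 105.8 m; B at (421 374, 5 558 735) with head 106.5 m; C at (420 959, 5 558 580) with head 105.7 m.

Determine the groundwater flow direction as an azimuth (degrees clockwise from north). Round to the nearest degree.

304°

With h = a·x + b·y + c and A as origin, the differences give:
  135·a + (-200)·b = +0.7
  (-280)·a + (-355)·b = -0.1
Eliminate b (×(-355) and ×(-200), subtract): -103925·a = -268.50 → a = ∂h/∂x = +0.002584
Back-substitute: b = ∂h/∂y = -0.001756.
Flow direction (−∇h) has components (-0.002584 E, +0.001756 N).
Azimuth = atan2(E, N) = atan2(-0.002584, +0.001756) = 304.2° ≈ 304°.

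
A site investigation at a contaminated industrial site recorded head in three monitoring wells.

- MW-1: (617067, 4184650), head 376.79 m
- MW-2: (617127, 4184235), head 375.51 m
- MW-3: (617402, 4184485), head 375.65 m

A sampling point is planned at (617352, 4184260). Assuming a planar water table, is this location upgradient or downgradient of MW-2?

downgradient

Differences from MW-1: to MW-2 (Δx, Δy, Δh) = (60, -415, -1.28); to MW-3 = (335, -165, -1.14).
Determinant of the coordinate differences = 60·(-165) − 335·(-415) = 129125.
∂h/∂x = [(-1.28)·(-165) − (-1.14)·(-415)] / 129125 = -0.002028
∂h/∂y = [60·(-1.14) − 335·(-1.28)] / 129125 = +0.002791
Head at (617352, 4184260) = 376.79 + (-0.002028)·(285) + (+0.002791)·(-390) = 375.12 m.
That is lower than the 375.51 m at MW-2, so the point is downgradient.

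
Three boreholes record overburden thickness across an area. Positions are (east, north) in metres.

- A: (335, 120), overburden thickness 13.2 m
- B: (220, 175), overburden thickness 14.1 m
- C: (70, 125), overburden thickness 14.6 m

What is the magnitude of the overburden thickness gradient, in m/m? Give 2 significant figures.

0.0076 m/m

Taking A as reference: B−A = (-115, 55, +0.9); C−A = (-265, 5, +1.4).
Solve a·Δx + b·Δy = Δd: det = (-115)·5 − (-265)·55 = 14000.
∂d/∂x = [(+0.9)·5 − (+1.4)·55] / 14000 = -0.005179
∂d/∂y = [(-115)·(+1.4) − (-265)·(+0.9)] / 14000 = +0.005536
|∇f| = √(-0.005179² + 0.005536²) = 0.007581 m/m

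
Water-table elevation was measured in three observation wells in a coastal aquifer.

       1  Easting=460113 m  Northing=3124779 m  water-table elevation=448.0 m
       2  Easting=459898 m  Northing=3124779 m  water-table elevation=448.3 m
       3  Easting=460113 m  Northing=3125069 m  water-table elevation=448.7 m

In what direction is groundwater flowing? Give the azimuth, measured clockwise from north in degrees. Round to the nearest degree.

∂h/∂x = (448.3 − 448.0) / (459898 − 460113) = -0.001395
∂h/∂y = (448.7 − 448.0) / (3125069 − 3124779) = +0.002414
Flow direction (−∇h) has components (+0.001395 E, -0.002414 N).
Azimuth = atan2(E, N) = atan2(+0.001395, -0.002414) = 150.0° ≈ 150°.

150°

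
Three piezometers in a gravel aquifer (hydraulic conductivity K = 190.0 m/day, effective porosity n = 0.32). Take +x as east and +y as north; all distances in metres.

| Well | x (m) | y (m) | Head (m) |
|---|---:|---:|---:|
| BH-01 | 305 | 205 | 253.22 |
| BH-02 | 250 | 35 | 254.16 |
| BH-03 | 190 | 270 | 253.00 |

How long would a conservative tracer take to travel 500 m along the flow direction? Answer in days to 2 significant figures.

160 days

Taking BH-01 as reference: BH-02−BH-01 = (-55, -170, +0.94); BH-03−BH-01 = (-115, 65, -0.22).
Determinant of the coordinate differences = (-55)·65 − (-115)·(-170) = -23125.
∂h/∂x = [(+0.94)·65 − (-0.22)·(-170)] / -23125 = -0.001025
∂h/∂y = [(-55)·(-0.22) − (-115)·(+0.94)] / -23125 = -0.005198
|∇h| = √(-0.001025² + -0.005198²) = 0.005298
Seepage velocity v = K·i/n = 190.0 × 0.005298 / 0.32 = 3.146 m/day.
t = 500 / 3.146 = 158.9 days.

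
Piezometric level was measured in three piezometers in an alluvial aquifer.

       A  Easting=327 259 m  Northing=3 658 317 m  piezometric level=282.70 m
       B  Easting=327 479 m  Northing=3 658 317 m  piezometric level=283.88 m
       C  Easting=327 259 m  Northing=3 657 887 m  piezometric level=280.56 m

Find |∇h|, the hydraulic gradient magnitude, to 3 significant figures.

∂h/∂x = (283.88 − 282.70) / (327479 − 327259) = +0.005364
∂h/∂y = (280.56 − 282.70) / (3657887 − 3658317) = +0.004977
|∇h| = √(0.005364² + 0.004977²) = 0.007317

0.00732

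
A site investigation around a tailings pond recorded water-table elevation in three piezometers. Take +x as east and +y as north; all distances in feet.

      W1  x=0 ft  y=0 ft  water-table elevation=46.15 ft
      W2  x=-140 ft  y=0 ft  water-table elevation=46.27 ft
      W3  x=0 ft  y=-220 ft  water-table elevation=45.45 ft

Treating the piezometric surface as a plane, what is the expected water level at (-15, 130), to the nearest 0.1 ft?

∂h/∂x = (46.27 − 46.15) / (-140 − 0) = -0.0008571
∂h/∂y = (45.45 − 46.15) / (-220 − 0) = +0.003182
h(-15, 130) = 46.15 + (-0.0008571)·(-15) + (+0.003182)·(130) = 46.15 +0.013 +0.414 = 46.576 ft.

46.6 ft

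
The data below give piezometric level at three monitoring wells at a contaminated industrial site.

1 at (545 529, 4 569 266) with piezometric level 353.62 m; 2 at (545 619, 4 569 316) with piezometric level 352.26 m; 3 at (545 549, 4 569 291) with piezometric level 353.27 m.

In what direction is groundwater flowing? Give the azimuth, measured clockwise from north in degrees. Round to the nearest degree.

075°

Differences from 1: to 2 (Δx, Δy, Δh) = (90, 50, -1.36); to 3 = (20, 25, -0.35).
Determinant of the coordinate differences = 90·25 − 20·50 = 1250.
∂h/∂x = [(-1.36)·25 − (-0.35)·50] / 1250 = -0.01320
∂h/∂y = [90·(-0.35) − 20·(-1.36)] / 1250 = -0.003440
Flow direction (−∇h) has components (+0.01320 E, +0.003440 N).
Azimuth = atan2(E, N) = atan2(+0.01320, +0.003440) = 75.4° ≈ 075°.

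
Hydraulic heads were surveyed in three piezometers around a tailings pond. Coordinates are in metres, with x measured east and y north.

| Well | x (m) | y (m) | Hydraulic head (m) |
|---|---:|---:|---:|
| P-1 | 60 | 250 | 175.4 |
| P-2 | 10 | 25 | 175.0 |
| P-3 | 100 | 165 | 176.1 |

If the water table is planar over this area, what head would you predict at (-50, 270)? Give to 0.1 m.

173.8 m

Differences from P-1: to P-2 (Δx, Δy, Δh) = (-50, -225, -0.4); to P-3 = (40, -85, +0.7).
Solve a·Δx + b·Δy = Δh: det = (-50)·(-85) − 40·(-225) = 13250.
∂h/∂x = [(-0.4)·(-85) − (+0.7)·(-225)] / 13250 = +0.01445
∂h/∂y = [(-50)·(+0.7) − 40·(-0.4)] / 13250 = -0.001434
h(-50, 270) = 175.4 + (+0.01445)·(-110) + (-0.001434)·(20) = 175.4 -1.590 -0.029 = 173.782 m.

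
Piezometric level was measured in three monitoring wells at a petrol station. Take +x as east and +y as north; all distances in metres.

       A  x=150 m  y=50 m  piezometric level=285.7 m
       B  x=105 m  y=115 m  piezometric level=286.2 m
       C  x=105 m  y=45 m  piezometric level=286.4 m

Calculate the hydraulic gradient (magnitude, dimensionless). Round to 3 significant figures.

Differences from A: to B (Δx, Δy, Δh) = (-45, 65, +0.5); to C = (-45, -5, +0.7).
Solve a·Δx + b·Δy = Δh: det = (-45)·(-5) − (-45)·65 = 3150.
∂h/∂x = [(+0.5)·(-5) − (+0.7)·65] / 3150 = -0.01524
∂h/∂y = [(-45)·(+0.7) − (-45)·(+0.5)] / 3150 = -0.002857
|∇h| = √(-0.01524² + -0.002857²) = 0.01551

0.0155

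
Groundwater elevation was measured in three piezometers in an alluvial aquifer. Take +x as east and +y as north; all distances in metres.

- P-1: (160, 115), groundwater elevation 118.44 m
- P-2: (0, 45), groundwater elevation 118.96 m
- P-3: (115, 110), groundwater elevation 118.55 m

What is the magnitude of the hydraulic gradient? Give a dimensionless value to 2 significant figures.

0.0033

With h = a·x + b·y + c and P-1 as origin, the differences give:
  (-160)·a + (-70)·b = +0.52
  (-45)·a + (-5)·b = +0.11
Eliminate b (×(-5) and ×(-70), subtract): -2350·a = 5.100 → a = ∂h/∂x = -0.002170
Back-substitute: b = ∂h/∂y = -0.002468.
|∇h| = √(-0.002170² + -0.002468²) = 0.003286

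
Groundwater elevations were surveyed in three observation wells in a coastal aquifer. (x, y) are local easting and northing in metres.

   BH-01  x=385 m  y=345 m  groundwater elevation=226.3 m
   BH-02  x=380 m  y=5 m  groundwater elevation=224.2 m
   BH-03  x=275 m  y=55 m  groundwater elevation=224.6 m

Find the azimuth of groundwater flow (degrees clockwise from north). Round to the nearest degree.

Differences from BH-01: to BH-02 (Δx, Δy, Δh) = (-5, -340, -2.1); to BH-03 = (-110, -290, -1.7).
Solve a·Δx + b·Δy = Δh: det = (-5)·(-290) − (-110)·(-340) = -35950.
∂h/∂x = [(-2.1)·(-290) − (-1.7)·(-340)] / -35950 = -0.0008623
∂h/∂y = [(-5)·(-1.7) − (-110)·(-2.1)] / -35950 = +0.006189
Flow direction (−∇h) has components (+0.0008623 E, -0.006189 N).
Azimuth = atan2(E, N) = atan2(+0.0008623, -0.006189) = 172.1° ≈ 172°.

172°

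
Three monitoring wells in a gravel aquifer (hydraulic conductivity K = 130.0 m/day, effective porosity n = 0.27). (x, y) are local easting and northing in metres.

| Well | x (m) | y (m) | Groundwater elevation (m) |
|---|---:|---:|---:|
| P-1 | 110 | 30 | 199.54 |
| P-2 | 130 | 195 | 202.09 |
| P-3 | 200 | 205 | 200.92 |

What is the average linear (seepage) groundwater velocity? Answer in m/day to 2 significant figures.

13 m/day

Differences from P-1: to P-2 (Δx, Δy, Δh) = (20, 165, +2.55); to P-3 = (90, 175, +1.38).
Determinant of the coordinate differences = 20·175 − 90·165 = -11350.
∂h/∂x = [(+2.55)·175 − (+1.38)·165] / -11350 = -0.01926
∂h/∂y = [20·(+1.38) − 90·(+2.55)] / -11350 = +0.01779
|∇h| = √(-0.01926² + 0.01779²) = 0.02622
Seepage velocity v = K·i/n = 130.0 × 0.02622 / 0.27 = 12.62 m/day.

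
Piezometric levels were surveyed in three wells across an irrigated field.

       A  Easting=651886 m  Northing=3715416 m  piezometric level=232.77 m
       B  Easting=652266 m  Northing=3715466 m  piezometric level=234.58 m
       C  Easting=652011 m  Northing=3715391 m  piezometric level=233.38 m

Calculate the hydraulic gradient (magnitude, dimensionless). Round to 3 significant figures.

With h = a·x + b·y + c and A as origin, the differences give:
  380·a + 50·b = +1.81
  125·a + (-25)·b = +0.61
Eliminate b (×(-25) and ×50, subtract): -15750·a = -75.750 → a = ∂h/∂x = +0.004810
Back-substitute: b = ∂h/∂y = -0.0003524.
|∇h| = √(0.004810² + -0.0003524²) = 0.004823

0.00482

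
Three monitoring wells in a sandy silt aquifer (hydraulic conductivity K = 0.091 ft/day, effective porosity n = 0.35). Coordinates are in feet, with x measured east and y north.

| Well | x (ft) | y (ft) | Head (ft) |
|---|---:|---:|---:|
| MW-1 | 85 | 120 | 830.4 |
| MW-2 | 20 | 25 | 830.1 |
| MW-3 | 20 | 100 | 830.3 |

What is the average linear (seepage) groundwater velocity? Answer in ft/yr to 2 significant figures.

0.26 ft/yr

With h = a·x + b·y + c and MW-1 as origin, the differences give:
  (-65)·a + (-95)·b = -0.3
  (-65)·a + (-20)·b = -0.1
Eliminate b (×(-20) and ×(-95), subtract): -4875·a = -3.50 → a = ∂h/∂x = +0.0007179
Back-substitute: b = ∂h/∂y = +0.002667.
|∇h| = √(0.0007179² + 0.002667²) = 0.002762
Seepage velocity v = K·i/n = 0.091 × 0.002762 / 0.35 = 0.0007181 ft/day = 0.2623 ft/yr.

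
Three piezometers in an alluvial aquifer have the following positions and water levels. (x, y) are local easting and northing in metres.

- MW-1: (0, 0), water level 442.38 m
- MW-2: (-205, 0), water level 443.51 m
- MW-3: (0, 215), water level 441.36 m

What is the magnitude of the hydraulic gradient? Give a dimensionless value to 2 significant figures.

0.0073

∂h/∂x = (443.51 − 442.38) / (-205 − 0) = -0.005512
∂h/∂y = (441.36 − 442.38) / (215 − 0) = -0.004744
|∇h| = √(-0.005512² + -0.004744²) = 0.007272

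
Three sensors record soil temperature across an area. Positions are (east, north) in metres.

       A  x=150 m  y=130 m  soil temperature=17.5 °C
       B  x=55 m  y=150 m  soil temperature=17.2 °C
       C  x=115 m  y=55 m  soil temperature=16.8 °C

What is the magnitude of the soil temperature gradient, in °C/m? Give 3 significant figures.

Taking A as reference: B−A = (-95, 20, -0.3); C−A = (-35, -75, -0.7).
Determinant of the coordinate differences = (-95)·(-75) − (-35)·20 = 7825.
∂T/∂x = [(-0.3)·(-75) − (-0.7)·20] / 7825 = +0.004665
∂T/∂y = [(-95)·(-0.7) − (-35)·(-0.3)] / 7825 = +0.007157
|∇f| = √(0.004665² + 0.007157²) = 0.008543 °C/m

0.00854 °C/m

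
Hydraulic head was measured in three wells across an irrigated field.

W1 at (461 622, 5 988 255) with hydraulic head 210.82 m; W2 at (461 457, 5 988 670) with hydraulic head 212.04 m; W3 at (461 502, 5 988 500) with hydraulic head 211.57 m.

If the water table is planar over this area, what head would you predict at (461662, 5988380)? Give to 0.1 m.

211.1 m

With h = a·x + b·y + c and W1 as origin, the differences give:
  (-165)·a + 415·b = +1.22
  (-120)·a + 245·b = +0.75
Eliminate b (×245 and ×415, subtract): 9375·a = -12.350 → a = ∂h/∂x = -0.001317
Back-substitute: b = ∂h/∂y = +0.002416.
h(461662, 5988380) = 210.82 + (-0.001317)·(40) + (+0.002416)·(125) = 210.82 -0.053 +0.302 = 211.069 m.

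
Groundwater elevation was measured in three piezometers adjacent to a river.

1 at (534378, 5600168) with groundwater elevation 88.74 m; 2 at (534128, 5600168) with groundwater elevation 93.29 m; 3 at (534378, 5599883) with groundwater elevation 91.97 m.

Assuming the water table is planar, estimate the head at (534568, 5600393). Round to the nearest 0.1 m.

82.7 m

∂h/∂x = (93.29 − 88.74) / (534128 − 534378) = -0.01820
∂h/∂y = (91.97 − 88.74) / (5599883 − 5600168) = -0.01133
h(534568, 5600393) = 88.74 + (-0.01820)·(190) + (-0.01133)·(225) = 88.74 -3.458 -2.550 = 82.732 m.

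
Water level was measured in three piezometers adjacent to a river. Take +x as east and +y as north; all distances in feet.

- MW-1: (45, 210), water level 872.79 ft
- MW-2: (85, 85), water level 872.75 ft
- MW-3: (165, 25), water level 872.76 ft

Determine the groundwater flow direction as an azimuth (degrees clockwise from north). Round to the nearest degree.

With h = a·x + b·y + c and MW-1 as origin, the differences give:
  40·a + (-125)·b = -0.04
  120·a + (-185)·b = -0.03
Eliminate b (×(-185) and ×(-125), subtract): 7600·a = 3.650 → a = ∂h/∂x = +0.0004803
Back-substitute: b = ∂h/∂y = +0.0004737.
Flow direction (−∇h) has components (-0.0004803 E, -0.0004737 N).
Azimuth = atan2(E, N) = atan2(-0.0004803, -0.0004737) = 225.4° ≈ 225°.

225°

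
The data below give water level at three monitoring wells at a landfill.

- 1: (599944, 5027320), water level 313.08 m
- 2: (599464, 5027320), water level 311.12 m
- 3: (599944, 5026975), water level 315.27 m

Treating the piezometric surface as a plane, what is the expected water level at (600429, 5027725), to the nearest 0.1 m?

312.5 m

∂h/∂x = (311.12 − 313.08) / (599464 − 599944) = +0.004083
∂h/∂y = (315.27 − 313.08) / (5026975 − 5027320) = -0.006348
h(600429, 5027725) = 313.08 + (+0.004083)·(485) + (-0.006348)·(405) = 313.08 +1.980 -2.571 = 312.490 m.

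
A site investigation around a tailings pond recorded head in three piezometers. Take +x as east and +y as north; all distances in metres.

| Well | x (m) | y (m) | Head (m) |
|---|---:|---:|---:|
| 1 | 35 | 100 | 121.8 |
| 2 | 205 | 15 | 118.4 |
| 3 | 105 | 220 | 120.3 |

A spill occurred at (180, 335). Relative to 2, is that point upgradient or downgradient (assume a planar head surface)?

Three-point gradient (reference 1): Δ to 2 = (170, -85, -3.4), Δ to 3 = (70, 120, -1.5).
∂h/∂x = -0.02032, ∂h/∂y = -0.0006452 (det = 26350).
Head at (180, 335) = 121.8 + (-0.02032)·(145) + (-0.0006452)·(235) = 118.70 m.
That is higher than the 118.4 m at 2, so the point is upgradient.

upgradient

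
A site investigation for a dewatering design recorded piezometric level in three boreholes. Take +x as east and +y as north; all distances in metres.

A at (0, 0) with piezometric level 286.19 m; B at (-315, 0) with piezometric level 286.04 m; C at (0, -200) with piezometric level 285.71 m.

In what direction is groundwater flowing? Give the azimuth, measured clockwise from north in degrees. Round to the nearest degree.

∂h/∂x = (286.04 − 286.19) / (-315 − 0) = +0.0004762
∂h/∂y = (285.71 − 286.19) / (-200 − 0) = +0.002400
Flow direction (−∇h) has components (-0.0004762 E, -0.002400 N).
Azimuth = atan2(E, N) = atan2(-0.0004762, -0.002400) = 191.2° ≈ 191°.

191°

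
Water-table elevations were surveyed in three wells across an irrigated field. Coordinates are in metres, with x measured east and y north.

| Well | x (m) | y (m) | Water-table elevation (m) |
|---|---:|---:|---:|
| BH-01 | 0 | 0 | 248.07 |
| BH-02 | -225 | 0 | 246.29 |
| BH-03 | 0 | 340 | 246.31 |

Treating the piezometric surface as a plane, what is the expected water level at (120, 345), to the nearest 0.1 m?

247.2 m

∂h/∂x = (246.29 − 248.07) / (-225 − 0) = +0.007911
∂h/∂y = (246.31 − 248.07) / (340 − 0) = -0.005176
h(120, 345) = 248.07 + (+0.007911)·(120) + (-0.005176)·(345) = 248.07 +0.949 -1.786 = 247.233 m.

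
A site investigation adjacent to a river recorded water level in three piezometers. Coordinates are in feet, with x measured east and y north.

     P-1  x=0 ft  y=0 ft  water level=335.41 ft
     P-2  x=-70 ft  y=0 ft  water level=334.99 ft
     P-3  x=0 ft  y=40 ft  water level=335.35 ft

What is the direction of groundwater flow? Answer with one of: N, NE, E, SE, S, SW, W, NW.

W

∂h/∂x = (334.99 − 335.41) / (-70 − 0) = +0.006000
∂h/∂y = (335.35 − 335.41) / (40 − 0) = -0.001500
Flow = −∇h = (-0.006000 east, +0.001500 north), which points west.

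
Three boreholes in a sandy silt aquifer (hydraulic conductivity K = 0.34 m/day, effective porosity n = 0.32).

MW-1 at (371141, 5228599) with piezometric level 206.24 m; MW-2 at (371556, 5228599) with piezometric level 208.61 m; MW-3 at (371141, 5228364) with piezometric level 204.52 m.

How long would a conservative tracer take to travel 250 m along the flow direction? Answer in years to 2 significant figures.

69 years

∂h/∂x = (208.61 − 206.24) / (371556 − 371141) = +0.005711
∂h/∂y = (204.52 − 206.24) / (5228364 − 5228599) = +0.007319
|∇h| = √(0.005711² + 0.007319²) = 0.009283
Seepage velocity v = K·i/n = 0.34 × 0.009283 / 0.32 = 0.009863 m/day.
t = 250 / 0.009863 = 2.535e+04 days = 69.4 years.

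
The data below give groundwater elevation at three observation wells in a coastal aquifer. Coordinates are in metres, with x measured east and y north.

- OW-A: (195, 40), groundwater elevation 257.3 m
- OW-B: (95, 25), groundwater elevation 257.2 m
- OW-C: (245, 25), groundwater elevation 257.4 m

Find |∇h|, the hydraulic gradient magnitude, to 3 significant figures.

0.00259

With h = a·x + b·y + c and OW-A as origin, the differences give:
  (-100)·a + (-15)·b = -0.1
  50·a + (-15)·b = +0.1
Eliminate b (×(-15) and ×(-15), subtract): 2250·a = 3.00 → a = ∂h/∂x = +0.001333
Back-substitute: b = ∂h/∂y = -0.002222.
|∇h| = √(0.001333² + -0.002222²) = 0.002591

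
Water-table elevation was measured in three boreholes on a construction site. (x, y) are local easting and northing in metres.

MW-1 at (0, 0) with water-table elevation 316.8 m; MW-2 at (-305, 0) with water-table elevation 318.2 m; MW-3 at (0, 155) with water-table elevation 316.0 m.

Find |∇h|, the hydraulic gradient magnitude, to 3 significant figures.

0.00691

∂h/∂x = (318.2 − 316.8) / (-305 − 0) = -0.004590
∂h/∂y = (316.0 − 316.8) / (155 − 0) = -0.005161
|∇h| = √(-0.004590² + -0.005161²) = 0.006907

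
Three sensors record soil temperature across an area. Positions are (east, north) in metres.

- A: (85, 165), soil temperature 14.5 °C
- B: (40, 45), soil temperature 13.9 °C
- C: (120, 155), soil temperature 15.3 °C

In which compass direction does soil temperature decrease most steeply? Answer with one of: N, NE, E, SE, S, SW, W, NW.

Taking A as reference: B−A = (-45, -120, -0.6); C−A = (35, -10, +0.8).
Determinant of the coordinate differences = (-45)·(-10) − 35·(-120) = 4650.
∂T/∂x = [(-0.6)·(-10) − (+0.8)·(-120)] / 4650 = +0.02194
∂T/∂y = [(-45)·(+0.8) − 35·(-0.6)] / 4650 = -0.003226
Steepest decrease is along −∇f = (-0.02194 E, +0.003226 N) → west.

W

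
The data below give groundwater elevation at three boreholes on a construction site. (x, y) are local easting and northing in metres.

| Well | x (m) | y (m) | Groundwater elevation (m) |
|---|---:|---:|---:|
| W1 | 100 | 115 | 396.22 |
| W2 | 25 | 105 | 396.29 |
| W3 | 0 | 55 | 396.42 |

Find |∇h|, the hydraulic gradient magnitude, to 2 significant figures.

0.0024

Differences from W1: to W2 (Δx, Δy, Δh) = (-75, -10, +0.07); to W3 = (-100, -60, +0.20).
Determinant of the coordinate differences = (-75)·(-60) − (-100)·(-10) = 3500.
∂h/∂x = [(+0.07)·(-60) − (+0.20)·(-10)] / 3500 = -0.0006286
∂h/∂y = [(-75)·(+0.20) − (-100)·(+0.07)] / 3500 = -0.002286
|∇h| = √(-0.0006286² + -0.002286²) = 0.002371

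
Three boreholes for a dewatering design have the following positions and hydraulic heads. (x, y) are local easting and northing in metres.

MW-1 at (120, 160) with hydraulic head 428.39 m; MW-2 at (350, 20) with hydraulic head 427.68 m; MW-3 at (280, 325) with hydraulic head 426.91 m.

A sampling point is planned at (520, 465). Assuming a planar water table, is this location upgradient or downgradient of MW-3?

downgradient

With h = a·x + b·y + c and MW-1 as origin, the differences give:
  230·a + (-140)·b = -0.71
  160·a + 165·b = -1.48
Eliminate b (×165 and ×(-140), subtract): 60350·a = -324.350 → a = ∂h/∂x = -0.005374
Back-substitute: b = ∂h/∂y = -0.003758.
Head at (520, 465) = 428.39 + (-0.005374)·(400) + (-0.003758)·(305) = 425.09 m.
That is lower than the 426.91 m at MW-3, so the point is downgradient.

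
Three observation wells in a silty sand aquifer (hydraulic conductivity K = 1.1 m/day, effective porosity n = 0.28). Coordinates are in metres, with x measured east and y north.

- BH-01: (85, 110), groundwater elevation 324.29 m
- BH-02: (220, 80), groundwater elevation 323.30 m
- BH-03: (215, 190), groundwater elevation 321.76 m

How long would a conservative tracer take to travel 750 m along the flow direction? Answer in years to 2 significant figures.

29 years

Differences from BH-01: to BH-02 (Δx, Δy, Δh) = (135, -30, -0.99); to BH-03 = (130, 80, -2.53).
Solve a·Δx + b·Δy = Δh: det = 135·80 − 130·(-30) = 14700.
∂h/∂x = [(-0.99)·80 − (-2.53)·(-30)] / 14700 = -0.01055
∂h/∂y = [135·(-2.53) − 130·(-0.99)] / 14700 = -0.01448
|∇h| = √(-0.01055² + -0.01448²) = 0.01792
Seepage velocity v = K·i/n = 1.1 × 0.01792 / 0.28 = 0.0704 m/day.
t = 750 / 0.0704 = 1.065e+04 days = 29.2 years.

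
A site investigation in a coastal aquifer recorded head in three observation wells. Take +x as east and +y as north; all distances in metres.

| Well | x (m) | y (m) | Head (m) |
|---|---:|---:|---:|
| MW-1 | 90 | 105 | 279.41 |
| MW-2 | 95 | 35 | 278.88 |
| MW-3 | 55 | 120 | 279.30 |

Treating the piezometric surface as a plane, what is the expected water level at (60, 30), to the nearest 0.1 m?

278.6 m

With h = a·x + b·y + c and MW-1 as origin, the differences give:
  5·a + (-70)·b = -0.53
  (-35)·a + 15·b = -0.11
Eliminate b (×15 and ×(-70), subtract): -2375·a = -15.650 → a = ∂h/∂x = +0.006589
Back-substitute: b = ∂h/∂y = +0.008042.
h(60, 30) = 279.41 + (+0.006589)·(-30) + (+0.008042)·(-75) = 279.41 -0.198 -0.603 = 278.609 m.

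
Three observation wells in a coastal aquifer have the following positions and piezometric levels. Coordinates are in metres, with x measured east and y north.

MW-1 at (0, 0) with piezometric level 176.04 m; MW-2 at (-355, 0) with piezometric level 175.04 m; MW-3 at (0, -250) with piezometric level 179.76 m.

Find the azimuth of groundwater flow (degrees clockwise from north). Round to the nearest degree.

349°

∂h/∂x = (175.04 − 176.04) / (-355 − 0) = +0.002817
∂h/∂y = (179.76 − 176.04) / (-250 − 0) = -0.01488
Flow direction (−∇h) has components (-0.002817 E, +0.01488 N).
Azimuth = atan2(E, N) = atan2(-0.002817, +0.01488) = 349.3° ≈ 349°.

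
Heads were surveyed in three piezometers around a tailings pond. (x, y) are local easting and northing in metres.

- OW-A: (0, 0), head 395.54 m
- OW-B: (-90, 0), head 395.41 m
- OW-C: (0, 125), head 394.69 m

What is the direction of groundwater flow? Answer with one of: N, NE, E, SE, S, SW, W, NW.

N

∂h/∂x = (395.41 − 395.54) / (-90 − 0) = +0.001444
∂h/∂y = (394.69 − 395.54) / (125 − 0) = -0.006800
Flow = −∇h = (-0.001444 east, +0.006800 north), which points north.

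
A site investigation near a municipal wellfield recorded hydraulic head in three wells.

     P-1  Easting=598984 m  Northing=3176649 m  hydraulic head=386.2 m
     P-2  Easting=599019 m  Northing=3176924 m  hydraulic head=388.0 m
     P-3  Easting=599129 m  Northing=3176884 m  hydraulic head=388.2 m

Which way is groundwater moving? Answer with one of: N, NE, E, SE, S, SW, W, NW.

Three-point gradient (reference P-1): Δ to P-2 = (35, 275, +1.8), Δ to P-3 = (145, 235, +2.0).
∂h/∂x = +0.004013, ∂h/∂y = +0.006035 (det = -31650).
Flow = −∇h = (-0.004013 east, -0.006035 north), which points southwest.

SW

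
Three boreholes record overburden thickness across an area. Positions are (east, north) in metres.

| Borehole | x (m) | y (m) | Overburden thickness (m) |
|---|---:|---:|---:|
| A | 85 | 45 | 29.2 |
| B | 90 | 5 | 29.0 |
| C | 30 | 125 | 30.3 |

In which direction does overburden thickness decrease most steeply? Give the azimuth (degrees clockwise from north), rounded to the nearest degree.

Three-point gradient (reference A): Δ to B = (5, -40, -0.2), Δ to C = (-55, 80, +1.1).
∂d/∂x = -0.01556, ∂d/∂y = +0.003056 (det = -1800).
Steepest decrease is along −∇f: components (+0.01556 E, -0.003056 N).
Azimuth = atan2(+0.01556, -0.003056) = 101.1° ≈ 101°.

101°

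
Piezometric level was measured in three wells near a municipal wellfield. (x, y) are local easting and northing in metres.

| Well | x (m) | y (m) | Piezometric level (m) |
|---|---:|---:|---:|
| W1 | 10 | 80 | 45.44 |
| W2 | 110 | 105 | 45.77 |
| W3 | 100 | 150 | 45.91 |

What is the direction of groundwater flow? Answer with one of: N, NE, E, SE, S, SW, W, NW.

Differences from W1: to W2 (Δx, Δy, Δh) = (100, 25, +0.33); to W3 = (90, 70, +0.47).
Determinant of the coordinate differences = 100·70 − 90·25 = 4750.
∂h/∂x = [(+0.33)·70 − (+0.47)·25] / 4750 = +0.002389
∂h/∂y = [100·(+0.47) − 90·(+0.33)] / 4750 = +0.003642
Flow = −∇h = (-0.002389 east, -0.003642 north), which points southwest.

SW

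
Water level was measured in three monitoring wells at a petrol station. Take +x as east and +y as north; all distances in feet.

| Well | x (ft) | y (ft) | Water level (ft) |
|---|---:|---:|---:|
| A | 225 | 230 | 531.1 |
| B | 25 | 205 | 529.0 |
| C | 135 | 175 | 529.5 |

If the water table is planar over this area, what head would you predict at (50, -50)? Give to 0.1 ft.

525.4 ft

Three-point gradient (reference A): Δ to B = (-200, -25, -2.1), Δ to C = (-90, -55, -1.6).
∂h/∂x = +0.008629, ∂h/∂y = +0.01497 (det = 8750).
h(50, -50) = 531.1 + (+0.008629)·(-175) + (+0.01497)·(-280) = 531.1 -1.510 -4.192 = 525.398 ft.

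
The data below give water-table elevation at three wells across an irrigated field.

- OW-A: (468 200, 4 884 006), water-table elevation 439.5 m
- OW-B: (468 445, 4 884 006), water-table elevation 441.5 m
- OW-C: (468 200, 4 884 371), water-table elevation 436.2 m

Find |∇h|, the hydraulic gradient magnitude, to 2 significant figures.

∂h/∂x = (441.5 − 439.5) / (468445 − 468200) = +0.008163
∂h/∂y = (436.2 − 439.5) / (4884371 − 4884006) = -0.009041
|∇h| = √(0.008163² + -0.009041²) = 0.01218

0.012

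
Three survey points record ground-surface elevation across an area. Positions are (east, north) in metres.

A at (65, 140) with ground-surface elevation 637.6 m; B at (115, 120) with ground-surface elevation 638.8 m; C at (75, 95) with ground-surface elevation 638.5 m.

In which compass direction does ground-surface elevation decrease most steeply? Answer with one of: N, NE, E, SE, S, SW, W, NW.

Taking A as reference: B−A = (50, -20, +1.2); C−A = (10, -45, +0.9).
Solve a·Δx + b·Δy = Δz: det = 50·(-45) − 10·(-20) = -2050.
∂z/∂x = [(+1.2)·(-45) − (+0.9)·(-20)] / -2050 = +0.01756
∂z/∂y = [50·(+0.9) − 10·(+1.2)] / -2050 = -0.01610
Steepest decrease is along −∇f = (-0.01756 E, +0.01610 N) → northwest.

NW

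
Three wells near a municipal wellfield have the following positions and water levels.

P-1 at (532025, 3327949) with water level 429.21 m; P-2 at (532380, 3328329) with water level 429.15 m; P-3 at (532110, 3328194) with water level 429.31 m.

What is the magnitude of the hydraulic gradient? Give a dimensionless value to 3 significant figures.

0.00122

With h = a·x + b·y + c and P-1 as origin, the differences give:
  355·a + 380·b = -0.06
  85·a + 245·b = +0.10
Eliminate b (×245 and ×380, subtract): 54675·a = -52.700 → a = ∂h/∂x = -0.0009639
Back-substitute: b = ∂h/∂y = +0.0007426.
|∇h| = √(-0.0009639² + 0.0007426²) = 0.001217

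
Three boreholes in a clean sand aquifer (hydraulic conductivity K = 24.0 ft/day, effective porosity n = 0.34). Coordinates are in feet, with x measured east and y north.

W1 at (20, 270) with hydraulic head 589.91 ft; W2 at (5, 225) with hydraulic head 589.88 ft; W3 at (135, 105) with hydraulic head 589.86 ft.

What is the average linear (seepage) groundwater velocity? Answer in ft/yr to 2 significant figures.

17 ft/yr

Taking W1 as reference: W2−W1 = (-15, -45, -0.03); W3−W1 = (115, -165, -0.05).
Solve a·Δx + b·Δy = Δh: det = (-15)·(-165) − 115·(-45) = 7650.
∂h/∂x = [(-0.03)·(-165) − (-0.05)·(-45)] / 7650 = +0.0003529
∂h/∂y = [(-15)·(-0.05) − 115·(-0.03)] / 7650 = +0.0005490
|∇h| = √(0.0003529² + 0.0005490²) = 0.0006526
Seepage velocity v = K·i/n = 24.0 × 0.0006526 / 0.34 = 0.04607 ft/day = 16.83 ft/yr.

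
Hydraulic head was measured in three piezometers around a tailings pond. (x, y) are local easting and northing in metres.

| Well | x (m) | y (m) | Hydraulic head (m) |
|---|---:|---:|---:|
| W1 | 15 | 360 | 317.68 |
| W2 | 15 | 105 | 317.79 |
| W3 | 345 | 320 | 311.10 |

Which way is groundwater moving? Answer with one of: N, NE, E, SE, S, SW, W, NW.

E

Taking W1 as reference: W2−W1 = (0, -255, +0.11); W3−W1 = (330, -40, -6.58).
Determinant of the coordinate differences = 0·(-40) − 330·(-255) = 84150.
∂h/∂x = [(+0.11)·(-40) − (-6.58)·(-255)] / 84150 = -0.01999
∂h/∂y = [0·(-6.58) − 330·(+0.11)] / 84150 = -0.0004314
Flow = −∇h = (+0.01999 east, +0.0004314 north), which points east.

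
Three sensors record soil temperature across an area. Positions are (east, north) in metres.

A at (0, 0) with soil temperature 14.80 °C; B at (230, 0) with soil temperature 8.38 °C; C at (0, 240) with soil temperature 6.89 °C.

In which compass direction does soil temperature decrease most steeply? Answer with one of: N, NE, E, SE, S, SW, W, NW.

NE

∂T/∂x = (8.38 − 14.80) / (230 − 0) = -0.02791
∂T/∂y = (6.89 − 14.80) / (240 − 0) = -0.03296
Steepest decrease is along −∇f = (+0.02791 E, +0.03296 N) → northeast.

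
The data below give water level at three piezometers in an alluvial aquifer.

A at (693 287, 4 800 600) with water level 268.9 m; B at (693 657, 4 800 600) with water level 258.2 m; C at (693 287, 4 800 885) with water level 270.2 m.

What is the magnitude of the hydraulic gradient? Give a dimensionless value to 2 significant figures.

∂h/∂x = (258.2 − 268.9) / (693657 − 693287) = -0.02892
∂h/∂y = (270.2 − 268.9) / (4800885 − 4800600) = +0.004561
|∇h| = √(-0.02892² + 0.004561²) = 0.02928

0.029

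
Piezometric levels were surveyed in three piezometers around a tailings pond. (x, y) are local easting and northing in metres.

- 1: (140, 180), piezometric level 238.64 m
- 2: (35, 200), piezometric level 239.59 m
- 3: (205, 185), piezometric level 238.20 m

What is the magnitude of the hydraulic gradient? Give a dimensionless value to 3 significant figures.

With h = a·x + b·y + c and 1 as origin, the differences give:
  (-105)·a + 20·b = +0.95
  65·a + 5·b = -0.44
Eliminate b (×5 and ×20, subtract): -1825·a = 13.550 → a = ∂h/∂x = -0.007425
Back-substitute: b = ∂h/∂y = +0.008521.
|∇h| = √(-0.007425² + 0.008521²) = 0.0113

0.0113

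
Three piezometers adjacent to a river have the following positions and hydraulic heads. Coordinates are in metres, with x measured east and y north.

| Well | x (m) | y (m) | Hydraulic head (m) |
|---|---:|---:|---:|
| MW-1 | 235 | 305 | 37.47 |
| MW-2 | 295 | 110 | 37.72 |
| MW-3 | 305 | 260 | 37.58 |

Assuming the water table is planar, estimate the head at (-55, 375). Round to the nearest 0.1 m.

37.1 m

Taking MW-1 as reference: MW-2−MW-1 = (60, -195, +0.25); MW-3−MW-1 = (70, -45, +0.11).
Solve a·Δx + b·Δy = Δh: det = 60·(-45) − 70·(-195) = 10950.
∂h/∂x = [(+0.25)·(-45) − (+0.11)·(-195)] / 10950 = +0.0009315
∂h/∂y = [60·(+0.11) − 70·(+0.25)] / 10950 = -0.0009954
h(-55, 375) = 37.47 + (+0.0009315)·(-290) + (-0.0009954)·(70) = 37.47 -0.270 -0.070 = 37.130 m.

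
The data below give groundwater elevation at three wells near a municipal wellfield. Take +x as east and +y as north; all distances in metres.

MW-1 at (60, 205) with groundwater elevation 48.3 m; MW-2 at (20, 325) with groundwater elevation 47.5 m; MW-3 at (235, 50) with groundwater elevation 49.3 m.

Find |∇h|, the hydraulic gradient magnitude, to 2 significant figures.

Taking MW-1 as reference: MW-2−MW-1 = (-40, 120, -0.8); MW-3−MW-1 = (175, -155, +1.0).
Solve a·Δx + b·Δy = Δh: det = (-40)·(-155) − 175·120 = -14800.
∂h/∂x = [(-0.8)·(-155) − (+1.0)·120] / -14800 = -0.0002703
∂h/∂y = [(-40)·(+1.0) − 175·(-0.8)] / -14800 = -0.006757
|∇h| = √(-0.0002703² + -0.006757²) = 0.006762

0.0068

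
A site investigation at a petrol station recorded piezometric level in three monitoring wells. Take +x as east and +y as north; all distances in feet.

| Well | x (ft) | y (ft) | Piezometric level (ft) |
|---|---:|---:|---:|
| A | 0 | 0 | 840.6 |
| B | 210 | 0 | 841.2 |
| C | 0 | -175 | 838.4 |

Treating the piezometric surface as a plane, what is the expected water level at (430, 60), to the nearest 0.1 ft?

842.6 ft

∂h/∂x = (841.2 − 840.6) / (210 − 0) = +0.002857
∂h/∂y = (838.4 − 840.6) / (-175 − 0) = +0.01257
h(430, 60) = 840.6 + (+0.002857)·(430) + (+0.01257)·(60) = 840.6 +1.229 +0.754 = 842.583 ft.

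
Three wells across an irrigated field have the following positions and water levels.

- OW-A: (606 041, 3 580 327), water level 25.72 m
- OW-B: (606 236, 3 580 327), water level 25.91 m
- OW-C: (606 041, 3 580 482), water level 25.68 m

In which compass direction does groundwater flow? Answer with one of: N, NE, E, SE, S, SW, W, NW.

W

∂h/∂x = (25.91 − 25.72) / (606236 − 606041) = +0.0009744
∂h/∂y = (25.68 − 25.72) / (3580482 − 3580327) = -0.0002581
Flow = −∇h = (-0.0009744 east, +0.0002581 north), which points west.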